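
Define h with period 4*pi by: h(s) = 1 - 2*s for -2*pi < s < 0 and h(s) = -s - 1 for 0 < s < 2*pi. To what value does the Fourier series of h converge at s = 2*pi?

pi

s = 2*pi differs from s = -2*pi by 1 full period(s), and the series is 4*pi-periodic.
At s = -2*pi the one-sided limits are h(-2*pi^-) = -2*pi - 1 and h(-2*pi^+) = 1 + 4*pi.
By Dirichlet's theorem the series converges to their average, [(-2*pi - 1) + (1 + 4*pi)]/2 = pi.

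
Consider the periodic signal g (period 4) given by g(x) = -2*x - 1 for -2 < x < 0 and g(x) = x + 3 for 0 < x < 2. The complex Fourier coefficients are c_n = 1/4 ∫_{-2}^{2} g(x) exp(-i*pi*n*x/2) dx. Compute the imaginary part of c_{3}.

Since g is real-valued, Im(c_{3}) = -1/4 ∫_{-2}^{2} g(x) sin(3*pi*x/2) dx = -b_{3}/2.
Split the integral at the breakpoints.
Integrating by parts (boundary term plus one more integral), an antiderivative of (-2*x - 1) sin(3*pi*x/2) is 4*x*cos(3*pi*x/2)/(3*pi) - 8*sin(3*pi*x/2)/(9*pi**2) + 2*cos(3*pi*x/2)/(3*pi); evaluating from -2 to 0: ∫_{-2}^{0} (-2*x - 1) sin(3*pi*x/2) dx = (2/(3*pi)) - (2/pi) = -4/(3*pi).
Integrating by parts (boundary term plus one more integral), an antiderivative of (x + 3) sin(3*pi*x/2) is -2*x*cos(3*pi*x/2)/(3*pi) + 4*sin(3*pi*x/2)/(9*pi**2) - 2*cos(3*pi*x/2)/pi; evaluating from 0 to 2: ∫_{0}^{2} (x + 3) sin(3*pi*x/2) dx = (10/(3*pi)) - (-2/pi) = 16/(3*pi).
So ∫_{-2}^{2} g(x) sin(3*pi*x/2) dx = 4/pi.
Hence Im(c_{3}) = (-1/4)·(4/pi) = -1/pi.

-1/pi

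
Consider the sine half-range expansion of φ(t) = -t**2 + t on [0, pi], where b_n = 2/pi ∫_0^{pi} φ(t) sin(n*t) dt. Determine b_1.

-2*pi + 2 + 8/pi

b_1 = 2/pi ∫_0^{pi} (-t**2 + t) sin(t) dt.
Integrating by parts twice (tabular method), an antiderivative of (-t**2 + t) sin(t) is t**2*cos(t) - 2*t*sin(t) - t*cos(t) + sin(t) - 2*cos(t); evaluating from 0 to pi: ∫_{0}^{pi} (-t**2 + t) sin(t) dt = (-pi**2 + 2 + pi) - (-2) = -pi**2 + pi + 4.
Hence b_1 = (2/pi)·(-pi**2 + pi + 4) = -2*pi + 2 + 8/pi.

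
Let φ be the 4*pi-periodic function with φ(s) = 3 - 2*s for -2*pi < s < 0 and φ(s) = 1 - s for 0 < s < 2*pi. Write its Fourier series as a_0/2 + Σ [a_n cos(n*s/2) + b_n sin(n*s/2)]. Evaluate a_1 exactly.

a_1 = (1/(2*pi)) ∫_{-2*pi}^{2*pi} φ(s) cos(s/2) ds.
Split the integral at the breakpoints.
Integrating by parts (boundary term plus one more integral), an antiderivative of (3 - 2*s) cos(s/2) is -4*s*sin(s/2) + 6*sin(s/2) - 8*cos(s/2); evaluating from -2*pi to 0: ∫_{-2*pi}^{0} (3 - 2*s) cos(s/2) ds = (-8) - (8) = -16.
Integrating by parts (boundary term plus one more integral), an antiderivative of (1 - s) cos(s/2) is -2*s*sin(s/2) + 2*sin(s/2) - 4*cos(s/2); evaluating from 0 to 2*pi: ∫_{0}^{2*pi} (1 - s) cos(s/2) ds = (4) - (-4) = 8.
Summing the pieces and multiplying by (1/(2*pi)) gives a_1 = -4/pi.

-4/pi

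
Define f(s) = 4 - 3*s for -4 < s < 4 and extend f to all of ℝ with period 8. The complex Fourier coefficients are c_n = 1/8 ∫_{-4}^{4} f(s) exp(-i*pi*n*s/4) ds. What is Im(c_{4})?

-3/pi

Since f is real-valued, Im(c_{4}) = -1/8 ∫_{-4}^{4} f(s) sin(pi*s) ds = -b_{4}/2.
Integrating by parts (boundary term plus one more integral), an antiderivative of (4 - 3*s) sin(pi*s) is 3*s*cos(pi*s)/pi - 3*sin(pi*s)/pi**2 - 4*cos(pi*s)/pi; evaluating from -4 to 4: ∫_{-4}^{4} (4 - 3*s) sin(pi*s) ds = (8/pi) - (-16/pi) = 24/pi.
Hence Im(c_{4}) = (-1/8)·(24/pi) = -3/pi.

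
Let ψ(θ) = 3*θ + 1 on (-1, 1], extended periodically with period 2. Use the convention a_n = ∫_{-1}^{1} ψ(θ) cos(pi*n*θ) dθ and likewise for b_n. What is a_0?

a_0 = ∫_{-1}^{1} ψ(θ) dθ = 2.

2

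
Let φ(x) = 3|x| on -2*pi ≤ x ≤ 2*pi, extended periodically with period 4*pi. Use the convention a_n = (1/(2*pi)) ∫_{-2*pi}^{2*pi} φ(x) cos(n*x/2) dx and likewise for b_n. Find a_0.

6*pi

a_0 = (1/(2*pi)) ∫_{-2*pi}^{2*pi} φ(x) dx = (1/(2*pi)) · (12*pi**2) = 6*pi.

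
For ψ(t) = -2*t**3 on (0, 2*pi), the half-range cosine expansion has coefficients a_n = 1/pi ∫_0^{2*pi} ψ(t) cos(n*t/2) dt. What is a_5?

a_5 = 1/pi ∫_0^{2*pi} (-2*t**3) cos(5*t/2) dt.
Integrating by parts three times (tabular method), an antiderivative of (-2*t**3) cos(5*t/2) is -4*t**3*sin(5*t/2)/5 - 24*t**2*cos(5*t/2)/25 + 96*t*sin(5*t/2)/125 + 192*cos(5*t/2)/625; evaluating from 0 to 2*pi: ∫_{0}^{2*pi} (-2*t**3) cos(5*t/2) dt = (-192/625 + 96*pi**2/25) - (192/625) = -384/625 + 96*pi**2/25.
Hence a_5 = (1/pi)·(-384/625 + 96*pi**2/25) = 96*(-4 + 25*pi**2)/(625*pi).

96*(-4 + 25*pi**2)/(625*pi)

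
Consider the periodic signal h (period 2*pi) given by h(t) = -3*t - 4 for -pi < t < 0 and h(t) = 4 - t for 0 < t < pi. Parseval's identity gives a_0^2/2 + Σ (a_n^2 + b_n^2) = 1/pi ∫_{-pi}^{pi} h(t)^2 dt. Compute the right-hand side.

-16*pi + 32 + 10*pi**2/3

1/pi ∫_{-pi}^{pi} h(t)^2 dt = 1/pi · (2*pi*(-24*pi + 48 + 5*pi**2)/3) = -16*pi + 32 + 10*pi**2/3.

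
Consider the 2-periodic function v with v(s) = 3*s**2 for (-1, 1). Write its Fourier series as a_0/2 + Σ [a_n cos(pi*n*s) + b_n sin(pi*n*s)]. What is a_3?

a_3 = ∫_{-1}^{1} v(s) cos(3*pi*s) ds.
v is even and cos(3*pi*s) is even, so the integrand is even and a_3 = 2 ∫_0^{1} v(s) cos(3*pi*s) ds.
Integrating by parts twice (tabular method), an antiderivative of (3*s**2) cos(3*pi*s) is s**2*sin(3*pi*s)/pi + 2*s*cos(3*pi*s)/(3*pi**2) - 2*sin(3*pi*s)/(9*pi**3); evaluating from 0 to 1: ∫_{0}^{1} (3*s**2) cos(3*pi*s) ds = (-2/(3*pi**2)) - (0) = -2/(3*pi**2).
Hence a_3 = 2·(-2/(3*pi**2)) = -4/(3*pi**2).

-4/(3*pi**2)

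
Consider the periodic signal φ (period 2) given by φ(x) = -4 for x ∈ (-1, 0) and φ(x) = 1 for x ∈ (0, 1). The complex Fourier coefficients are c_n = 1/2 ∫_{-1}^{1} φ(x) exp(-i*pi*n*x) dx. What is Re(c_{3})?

Since φ is real-valued, Re(c_{3}) = 1/2 ∫_{-1}^{1} φ(x) cos(3*pi*x) dx = a_{3}/2.
Split the integral at the breakpoints.
Directly, an antiderivative of (-4) cos(3*pi*x) is -4*sin(3*pi*x)/(3*pi); evaluating from -1 to 0: ∫_{-1}^{0} (-4) cos(3*pi*x) dx = (0) - (0) = 0.
Directly, an antiderivative of (1) cos(3*pi*x) is sin(3*pi*x)/(3*pi); evaluating from 0 to 1: ∫_{0}^{1} (1) cos(3*pi*x) dx = (0) - (0) = 0.
So ∫_{-1}^{1} φ(x) cos(3*pi*x) dx = 0.
Hence Re(c_{3}) = (1/2)·(0) = 0.

0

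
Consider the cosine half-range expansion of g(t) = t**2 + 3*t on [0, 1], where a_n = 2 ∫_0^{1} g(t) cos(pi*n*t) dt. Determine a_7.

a_7 = 2 ∫_0^{1} (t**2 + 3*t) cos(7*pi*t) dt.
Integrating by parts twice (tabular method), an antiderivative of (t**2 + 3*t) cos(7*pi*t) is t**2*sin(7*pi*t)/(7*pi) + 3*t*sin(7*pi*t)/(7*pi) + 2*t*cos(7*pi*t)/(49*pi**2) - 2*sin(7*pi*t)/(343*pi**3) + 3*cos(7*pi*t)/(49*pi**2); evaluating from 0 to 1: ∫_{0}^{1} (t**2 + 3*t) cos(7*pi*t) dt = (-5/(49*pi**2)) - (3/(49*pi**2)) = -8/(49*pi**2).
Hence a_7 = 2·(-8/(49*pi**2)) = -16/(49*pi**2).

-16/(49*pi**2)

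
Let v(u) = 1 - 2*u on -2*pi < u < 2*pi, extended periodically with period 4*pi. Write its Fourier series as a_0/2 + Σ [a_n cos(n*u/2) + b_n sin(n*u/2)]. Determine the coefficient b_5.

b_5 = (1/(2*pi)) ∫_{-2*pi}^{2*pi} v(u) sin(5*u/2) du.
Integrating by parts (boundary term plus one more integral), an antiderivative of (1 - 2*u) sin(5*u/2) is 4*u*cos(5*u/2)/5 - 8*sin(5*u/2)/25 - 2*cos(5*u/2)/5; evaluating from -2*pi to 2*pi: ∫_{-2*pi}^{2*pi} (1 - 2*u) sin(5*u/2) du = (2/5 - 8*pi/5) - (2/5 + 8*pi/5) = -16*pi/5.
Hence b_5 = (1/(2*pi))·(-16*pi/5) = -8/5.

-8/5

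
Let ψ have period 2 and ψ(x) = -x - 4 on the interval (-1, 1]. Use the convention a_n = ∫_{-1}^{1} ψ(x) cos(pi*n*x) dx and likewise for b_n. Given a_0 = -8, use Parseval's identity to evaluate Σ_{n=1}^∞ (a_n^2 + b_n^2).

Parseval: a_0^2/2 + Σ_{n≥1} (a_n^2+b_n^2) = ∫_{-1}^{1} ψ(x)^2 dx = 98/3.
Subtract a_0^2/2 = 32: Σ (a_n^2+b_n^2) = 2/3.

2/3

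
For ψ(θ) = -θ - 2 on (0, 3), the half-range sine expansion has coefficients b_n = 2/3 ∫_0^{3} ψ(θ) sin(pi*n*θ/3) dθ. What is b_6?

b_6 = 2/3 ∫_0^{3} (-θ - 2) sin(2*pi*θ) dθ.
Integrating by parts (boundary term plus one more integral), an antiderivative of (-θ - 2) sin(2*pi*θ) is θ*cos(2*pi*θ)/(2*pi) - sin(2*pi*θ)/(4*pi**2) + cos(2*pi*θ)/pi; evaluating from 0 to 3: ∫_{0}^{3} (-θ - 2) sin(2*pi*θ) dθ = (5/(2*pi)) - (1/pi) = 3/(2*pi).
Hence b_6 = (2/3)·(3/(2*pi)) = 1/pi.

1/pi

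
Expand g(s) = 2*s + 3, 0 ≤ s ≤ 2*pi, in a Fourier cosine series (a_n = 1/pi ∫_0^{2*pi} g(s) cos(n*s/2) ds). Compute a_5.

a_5 = 1/pi ∫_0^{2*pi} (2*s + 3) cos(5*s/2) ds.
Integrating by parts (boundary term plus one more integral), an antiderivative of (2*s + 3) cos(5*s/2) is 4*s*sin(5*s/2)/5 + 6*sin(5*s/2)/5 + 8*cos(5*s/2)/25; evaluating from 0 to 2*pi: ∫_{0}^{2*pi} (2*s + 3) cos(5*s/2) ds = (-8/25) - (8/25) = -16/25.
Hence a_5 = (1/pi)·(-16/25) = -16/(25*pi).

-16/(25*pi)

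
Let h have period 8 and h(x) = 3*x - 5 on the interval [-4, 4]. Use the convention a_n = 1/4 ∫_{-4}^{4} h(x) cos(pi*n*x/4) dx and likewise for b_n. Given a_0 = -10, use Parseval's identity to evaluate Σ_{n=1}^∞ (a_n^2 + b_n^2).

Parseval: a_0^2/2 + Σ_{n≥1} (a_n^2+b_n^2) = 1/4 ∫_{-4}^{4} h(x)^2 dx = 146.
Subtract a_0^2/2 = 50: Σ (a_n^2+b_n^2) = 96.

96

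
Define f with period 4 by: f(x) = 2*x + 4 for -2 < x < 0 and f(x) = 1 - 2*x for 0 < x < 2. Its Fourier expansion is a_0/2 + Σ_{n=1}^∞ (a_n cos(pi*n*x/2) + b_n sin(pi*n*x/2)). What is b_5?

-6/(5*pi)

b_5 = 1/2 ∫_{-2}^{2} f(x) sin(5*pi*x/2) dx.
Split the integral at the breakpoints.
Integrating by parts (boundary term plus one more integral), an antiderivative of (2*x + 4) sin(5*pi*x/2) is -4*x*cos(5*pi*x/2)/(5*pi) + 8*sin(5*pi*x/2)/(25*pi**2) - 8*cos(5*pi*x/2)/(5*pi); evaluating from -2 to 0: ∫_{-2}^{0} (2*x + 4) sin(5*pi*x/2) dx = (-8/(5*pi)) - (0) = -8/(5*pi).
Integrating by parts (boundary term plus one more integral), an antiderivative of (1 - 2*x) sin(5*pi*x/2) is 4*x*cos(5*pi*x/2)/(5*pi) - 8*sin(5*pi*x/2)/(25*pi**2) - 2*cos(5*pi*x/2)/(5*pi); evaluating from 0 to 2: ∫_{0}^{2} (1 - 2*x) sin(5*pi*x/2) dx = (-6/(5*pi)) - (-2/(5*pi)) = -4/(5*pi).
Summing the pieces and multiplying by (1/2) gives b_5 = -6/(5*pi).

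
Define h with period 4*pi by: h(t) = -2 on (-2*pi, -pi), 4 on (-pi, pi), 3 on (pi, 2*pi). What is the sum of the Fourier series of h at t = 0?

4

h is continuous at t = 0 with value 4, so the series converges to 4 there.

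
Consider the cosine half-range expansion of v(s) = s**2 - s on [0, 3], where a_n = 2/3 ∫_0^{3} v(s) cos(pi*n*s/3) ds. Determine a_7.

-24/(49*pi**2)

a_7 = 2/3 ∫_0^{3} (s**2 - s) cos(7*pi*s/3) ds.
Integrating by parts twice (tabular method), an antiderivative of (s**2 - s) cos(7*pi*s/3) is 3*s**2*sin(7*pi*s/3)/(7*pi) - 3*s*sin(7*pi*s/3)/(7*pi) + 18*s*cos(7*pi*s/3)/(49*pi**2) - 54*sin(7*pi*s/3)/(343*pi**3) - 9*cos(7*pi*s/3)/(49*pi**2); evaluating from 0 to 3: ∫_{0}^{3} (s**2 - s) cos(7*pi*s/3) ds = (-45/(49*pi**2)) - (-9/(49*pi**2)) = -36/(49*pi**2).
Hence a_7 = (2/3)·(-36/(49*pi**2)) = -24/(49*pi**2).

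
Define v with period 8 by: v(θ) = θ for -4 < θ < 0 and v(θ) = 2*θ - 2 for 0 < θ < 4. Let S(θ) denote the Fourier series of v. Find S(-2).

-2

v is continuous at θ = -2 with value -2, so the series converges to -2 there.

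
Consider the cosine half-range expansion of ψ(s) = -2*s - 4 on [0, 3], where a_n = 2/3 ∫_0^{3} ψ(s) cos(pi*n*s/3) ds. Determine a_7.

a_7 = 2/3 ∫_0^{3} (-2*s - 4) cos(7*pi*s/3) ds.
Integrating by parts (boundary term plus one more integral), an antiderivative of (-2*s - 4) cos(7*pi*s/3) is -6*s*sin(7*pi*s/3)/(7*pi) - 12*sin(7*pi*s/3)/(7*pi) - 18*cos(7*pi*s/3)/(49*pi**2); evaluating from 0 to 3: ∫_{0}^{3} (-2*s - 4) cos(7*pi*s/3) ds = (18/(49*pi**2)) - (-18/(49*pi**2)) = 36/(49*pi**2).
Hence a_7 = (2/3)·(36/(49*pi**2)) = 24/(49*pi**2).

24/(49*pi**2)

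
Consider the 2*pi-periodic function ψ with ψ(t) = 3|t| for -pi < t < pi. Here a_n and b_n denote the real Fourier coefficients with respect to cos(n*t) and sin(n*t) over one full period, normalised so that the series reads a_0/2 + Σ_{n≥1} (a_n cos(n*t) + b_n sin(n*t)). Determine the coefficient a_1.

-12/pi

a_1 = 1/pi ∫_{-pi}^{pi} ψ(t) cos(t) dt.
ψ is even and cos(t) is even, so the integrand is even and a_1 = 2/pi ∫_0^{pi} ψ(t) cos(t) dt.
Integrating by parts (boundary term plus one more integral), an antiderivative of (3*t) cos(t) is 3*t*sin(t) + 3*cos(t); evaluating from 0 to pi: ∫_{0}^{pi} (3*t) cos(t) dt = (-3) - (3) = -6.
Hence a_1 = (2/pi)·(-6) = -12/pi.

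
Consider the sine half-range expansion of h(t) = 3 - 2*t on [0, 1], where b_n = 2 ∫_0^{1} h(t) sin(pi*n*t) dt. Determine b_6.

2/(3*pi)

b_6 = 2 ∫_0^{1} (3 - 2*t) sin(6*pi*t) dt.
Integrating by parts (boundary term plus one more integral), an antiderivative of (3 - 2*t) sin(6*pi*t) is t*cos(6*pi*t)/(3*pi) - sin(6*pi*t)/(18*pi**2) - cos(6*pi*t)/(2*pi); evaluating from 0 to 1: ∫_{0}^{1} (3 - 2*t) sin(6*pi*t) dt = (-1/(6*pi)) - (-1/(2*pi)) = 1/(3*pi).
Hence b_6 = 2·(1/(3*pi)) = 2/(3*pi).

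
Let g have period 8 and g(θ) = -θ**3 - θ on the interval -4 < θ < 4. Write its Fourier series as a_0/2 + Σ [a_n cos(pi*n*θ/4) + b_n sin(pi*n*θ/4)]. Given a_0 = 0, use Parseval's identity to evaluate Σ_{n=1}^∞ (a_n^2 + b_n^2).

Parseval: a_0^2/2 + Σ_{n≥1} (a_n^2+b_n^2) = 1/4 ∫_{-4}^{4} g(θ)^2 dθ = 145504/105.
Subtract a_0^2/2 = 0: Σ (a_n^2+b_n^2) = 145504/105.

145504/105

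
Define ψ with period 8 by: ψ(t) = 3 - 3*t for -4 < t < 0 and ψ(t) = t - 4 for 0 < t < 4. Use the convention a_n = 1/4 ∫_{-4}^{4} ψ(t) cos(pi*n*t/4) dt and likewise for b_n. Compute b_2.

b_2 = 1/4 ∫_{-4}^{4} ψ(t) sin(pi*t/2) dt.
Split the integral at the breakpoints.
Integrating by parts (boundary term plus one more integral), an antiderivative of (3 - 3*t) sin(pi*t/2) is 6*t*cos(pi*t/2)/pi - 12*sin(pi*t/2)/pi**2 - 6*cos(pi*t/2)/pi; evaluating from -4 to 0: ∫_{-4}^{0} (3 - 3*t) sin(pi*t/2) dt = (-6/pi) - (-30/pi) = 24/pi.
Integrating by parts (boundary term plus one more integral), an antiderivative of (t - 4) sin(pi*t/2) is -2*t*cos(pi*t/2)/pi + 4*sin(pi*t/2)/pi**2 + 8*cos(pi*t/2)/pi; evaluating from 0 to 4: ∫_{0}^{4} (t - 4) sin(pi*t/2) dt = (0) - (8/pi) = -8/pi.
Summing the pieces and multiplying by (1/4) gives b_2 = 4/pi.

4/pi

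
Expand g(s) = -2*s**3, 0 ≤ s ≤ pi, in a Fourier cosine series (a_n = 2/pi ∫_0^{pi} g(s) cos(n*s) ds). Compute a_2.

-3*pi

a_2 = 2/pi ∫_0^{pi} (-2*s**3) cos(2*s) ds.
Integrating by parts three times (tabular method), an antiderivative of (-2*s**3) cos(2*s) is -s**3*sin(2*s) - 3*s**2*cos(2*s)/2 + 3*s*sin(2*s)/2 + 3*cos(2*s)/4; evaluating from 0 to pi: ∫_{0}^{pi} (-2*s**3) cos(2*s) ds = (3/4 - 3*pi**2/2) - (3/4) = -3*pi**2/2.
Hence a_2 = (2/pi)·(-3*pi**2/2) = -3*pi.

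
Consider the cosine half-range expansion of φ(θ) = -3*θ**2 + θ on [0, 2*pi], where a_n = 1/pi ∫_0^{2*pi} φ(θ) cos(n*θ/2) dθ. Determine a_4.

-3

a_4 = 1/pi ∫_0^{2*pi} (-3*θ**2 + θ) cos(2*θ) dθ.
Integrating by parts twice (tabular method), an antiderivative of (-3*θ**2 + θ) cos(2*θ) is -3*θ**2*sin(2*θ)/2 + θ*sin(2*θ)/2 - 3*θ*cos(2*θ)/2 + 3*sin(2*θ)/4 + cos(2*θ)/4; evaluating from 0 to 2*pi: ∫_{0}^{2*pi} (-3*θ**2 + θ) cos(2*θ) dθ = (1/4 - 3*pi) - (1/4) = -3*pi.
Hence a_4 = (1/pi)·(-3*pi) = -3.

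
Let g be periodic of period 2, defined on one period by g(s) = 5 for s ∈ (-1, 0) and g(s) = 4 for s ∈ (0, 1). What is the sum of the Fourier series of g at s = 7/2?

s = 7/2 differs from s = -1/2 by 2 full period(s), and the series is 2-periodic.
g is continuous at s = -1/2 with value 5, so the series converges to 5 there.

5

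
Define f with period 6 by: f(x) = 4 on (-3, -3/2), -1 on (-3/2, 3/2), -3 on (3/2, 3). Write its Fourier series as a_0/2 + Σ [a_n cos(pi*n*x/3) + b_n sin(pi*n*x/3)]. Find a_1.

a_1 = 1/3 ∫_{-3}^{3} f(x) cos(pi*x/3) dx.
Split the integral at the breakpoints.
Directly, an antiderivative of (4) cos(pi*x/3) is 12*sin(pi*x/3)/pi; evaluating from -3 to -3/2: ∫_{-3}^{-3/2} (4) cos(pi*x/3) dx = (-12/pi) - (0) = -12/pi.
Directly, an antiderivative of (-1) cos(pi*x/3) is -3*sin(pi*x/3)/pi; evaluating from -3/2 to 3/2: ∫_{-3/2}^{3/2} (-1) cos(pi*x/3) dx = (-3/pi) - (3/pi) = -6/pi.
Directly, an antiderivative of (-3) cos(pi*x/3) is -9*sin(pi*x/3)/pi; evaluating from 3/2 to 3: ∫_{3/2}^{3} (-3) cos(pi*x/3) dx = (0) - (-9/pi) = 9/pi.
Summing the pieces and multiplying by (1/3) gives a_1 = -3/pi.

-3/pi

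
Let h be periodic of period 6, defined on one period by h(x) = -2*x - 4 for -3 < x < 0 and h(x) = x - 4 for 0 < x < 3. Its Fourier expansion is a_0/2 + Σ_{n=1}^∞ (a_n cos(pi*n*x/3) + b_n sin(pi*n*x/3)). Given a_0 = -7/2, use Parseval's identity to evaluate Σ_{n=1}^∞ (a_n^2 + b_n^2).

39/8

Parseval: a_0^2/2 + Σ_{n≥1} (a_n^2+b_n^2) = 1/3 ∫_{-3}^{3} h(x)^2 dx = 11.
Subtract a_0^2/2 = 49/8: Σ (a_n^2+b_n^2) = 39/8.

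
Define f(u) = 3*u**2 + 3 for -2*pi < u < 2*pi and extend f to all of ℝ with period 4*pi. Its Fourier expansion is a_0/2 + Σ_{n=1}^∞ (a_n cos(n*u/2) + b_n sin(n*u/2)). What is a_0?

a_0 = (1/(2*pi)) ∫_{-2*pi}^{2*pi} f(u) du = (1/(2*pi)) · (12*pi + 16*pi**3) = 6 + 8*pi**2.

6 + 8*pi**2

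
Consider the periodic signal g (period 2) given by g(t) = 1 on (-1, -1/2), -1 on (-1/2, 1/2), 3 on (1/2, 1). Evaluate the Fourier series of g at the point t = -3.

t = -3 differs from t = 1 by -2 full period(s), and the series is 2-periodic.
At t = 1 the one-sided limits are g(1^-) = 3 and g(1^+) = 1.
By Dirichlet's theorem the series converges to their average, [(3) + (1)]/2 = 2.

2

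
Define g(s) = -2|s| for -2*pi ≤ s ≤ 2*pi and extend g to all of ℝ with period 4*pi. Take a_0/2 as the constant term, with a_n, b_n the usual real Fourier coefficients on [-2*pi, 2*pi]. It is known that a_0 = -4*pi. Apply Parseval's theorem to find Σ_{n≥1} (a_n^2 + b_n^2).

8*pi**2/3

Parseval: a_0^2/2 + Σ_{n≥1} (a_n^2+b_n^2) = (1/(2*pi)) ∫_{-2*pi}^{2*pi} g(s)^2 ds = 32*pi**2/3.
Subtract a_0^2/2 = 8*pi**2: Σ (a_n^2+b_n^2) = 8*pi**2/3.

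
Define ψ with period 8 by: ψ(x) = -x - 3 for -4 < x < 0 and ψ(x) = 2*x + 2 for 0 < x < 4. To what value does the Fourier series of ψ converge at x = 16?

x = 16 differs from x = 0 by 2 full period(s), and the series is 8-periodic.
At x = 0 the one-sided limits are ψ(0^-) = -3 and ψ(0^+) = 2.
By Dirichlet's theorem the series converges to their average, [(-3) + (2)]/2 = -1/2.

-1/2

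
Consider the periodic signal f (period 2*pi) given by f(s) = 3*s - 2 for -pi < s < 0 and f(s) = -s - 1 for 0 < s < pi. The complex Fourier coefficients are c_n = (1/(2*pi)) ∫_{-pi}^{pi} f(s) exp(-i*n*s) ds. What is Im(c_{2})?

1/2

Since f is real-valued, Im(c_{2}) = -(1/(2*pi)) ∫_{-pi}^{pi} f(s) sin(2*s) ds = -b_{2}/2.
Split the integral at the breakpoints.
Integrating by parts (boundary term plus one more integral), an antiderivative of (3*s - 2) sin(2*s) is -3*s*cos(2*s)/2 + 3*sin(2*s)/4 + cos(2*s); evaluating from -pi to 0: ∫_{-pi}^{0} (3*s - 2) sin(2*s) ds = (1) - (1 + 3*pi/2) = -3*pi/2.
Integrating by parts (boundary term plus one more integral), an antiderivative of (-s - 1) sin(2*s) is s*cos(2*s)/2 - sin(2*s)/4 + cos(2*s)/2; evaluating from 0 to pi: ∫_{0}^{pi} (-s - 1) sin(2*s) ds = (1/2 + pi/2) - (1/2) = pi/2.
So ∫_{-pi}^{pi} f(s) sin(2*s) ds = -pi.
Hence Im(c_{2}) = (-1/(2*pi))·(-pi) = 1/2.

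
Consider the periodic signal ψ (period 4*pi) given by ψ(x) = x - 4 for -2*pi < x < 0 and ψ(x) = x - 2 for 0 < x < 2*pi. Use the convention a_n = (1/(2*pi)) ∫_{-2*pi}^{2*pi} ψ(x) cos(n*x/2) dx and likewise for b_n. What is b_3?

b_3 = (1/(2*pi)) ∫_{-2*pi}^{2*pi} ψ(x) sin(3*x/2) dx.
Split the integral at the breakpoints.
Integrating by parts (boundary term plus one more integral), an antiderivative of (x - 4) sin(3*x/2) is -2*x*cos(3*x/2)/3 + 4*sin(3*x/2)/9 + 8*cos(3*x/2)/3; evaluating from -2*pi to 0: ∫_{-2*pi}^{0} (x - 4) sin(3*x/2) dx = (8/3) - (-4*pi/3 - 8/3) = 4*pi/3 + 16/3.
Integrating by parts (boundary term plus one more integral), an antiderivative of (x - 2) sin(3*x/2) is -2*x*cos(3*x/2)/3 + 4*sin(3*x/2)/9 + 4*cos(3*x/2)/3; evaluating from 0 to 2*pi: ∫_{0}^{2*pi} (x - 2) sin(3*x/2) dx = (-4/3 + 4*pi/3) - (4/3) = -8/3 + 4*pi/3.
Summing the pieces and multiplying by (1/(2*pi)) gives b_3 = 4*(1 + pi)/(3*pi).

4*(1 + pi)/(3*pi)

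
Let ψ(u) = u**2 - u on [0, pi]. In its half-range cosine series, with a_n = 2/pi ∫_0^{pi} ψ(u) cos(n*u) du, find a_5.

a_5 = 2/pi ∫_0^{pi} (u**2 - u) cos(5*u) du.
Integrating by parts twice (tabular method), an antiderivative of (u**2 - u) cos(5*u) is u**2*sin(5*u)/5 - u*sin(5*u)/5 + 2*u*cos(5*u)/25 - 2*sin(5*u)/125 - cos(5*u)/25; evaluating from 0 to pi: ∫_{0}^{pi} (u**2 - u) cos(5*u) du = (1/25 - 2*pi/25) - (-1/25) = 2/25 - 2*pi/25.
Hence a_5 = (2/pi)·(2/25 - 2*pi/25) = 4*(1 - pi)/(25*pi).

4*(1 - pi)/(25*pi)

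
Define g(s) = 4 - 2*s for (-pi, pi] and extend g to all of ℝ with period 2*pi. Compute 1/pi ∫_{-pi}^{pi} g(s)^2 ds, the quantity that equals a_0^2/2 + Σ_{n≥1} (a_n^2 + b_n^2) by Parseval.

8*pi**2/3 + 32

1/pi ∫_{-pi}^{pi} g(s)^2 ds = 1/pi · (8*pi*(pi**2 + 12)/3) = 8*pi**2/3 + 32.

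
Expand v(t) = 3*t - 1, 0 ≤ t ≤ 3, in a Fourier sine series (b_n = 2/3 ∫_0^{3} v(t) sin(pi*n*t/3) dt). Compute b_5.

14/(5*pi)

b_5 = 2/3 ∫_0^{3} (3*t - 1) sin(5*pi*t/3) dt.
Integrating by parts (boundary term plus one more integral), an antiderivative of (3*t - 1) sin(5*pi*t/3) is -9*t*cos(5*pi*t/3)/(5*pi) + 27*sin(5*pi*t/3)/(25*pi**2) + 3*cos(5*pi*t/3)/(5*pi); evaluating from 0 to 3: ∫_{0}^{3} (3*t - 1) sin(5*pi*t/3) dt = (24/(5*pi)) - (3/(5*pi)) = 21/(5*pi).
Hence b_5 = (2/3)·(21/(5*pi)) = 14/(5*pi).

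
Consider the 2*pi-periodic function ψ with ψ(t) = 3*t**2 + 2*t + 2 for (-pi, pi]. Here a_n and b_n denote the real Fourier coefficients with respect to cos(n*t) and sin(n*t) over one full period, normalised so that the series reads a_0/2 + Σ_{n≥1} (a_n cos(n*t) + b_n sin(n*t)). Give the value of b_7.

b_7 = 1/pi ∫_{-pi}^{pi} ψ(t) sin(7*t) dt.
Integrating by parts twice (tabular method), an antiderivative of (3*t**2 + 2*t + 2) sin(7*t) is -3*t**2*cos(7*t)/7 + 6*t*sin(7*t)/49 - 2*t*cos(7*t)/7 + 2*sin(7*t)/49 - 92*cos(7*t)/343; evaluating from -pi to pi: ∫_{-pi}^{pi} (3*t**2 + 2*t + 2) sin(7*t) dt = (92/343 + 2*pi/7 + 3*pi**2/7) - (-2*pi/7 + 92/343 + 3*pi**2/7) = 4*pi/7.
Hence b_7 = (1/pi)·(4*pi/7) = 4/7.

4/7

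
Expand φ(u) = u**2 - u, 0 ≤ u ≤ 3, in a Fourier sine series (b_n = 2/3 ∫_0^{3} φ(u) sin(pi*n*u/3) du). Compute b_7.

b_7 = 2/3 ∫_0^{3} (u**2 - u) sin(7*pi*u/3) du.
Integrating by parts twice (tabular method), an antiderivative of (u**2 - u) sin(7*pi*u/3) is -3*u**2*cos(7*pi*u/3)/(7*pi) + 18*u*sin(7*pi*u/3)/(49*pi**2) + 3*u*cos(7*pi*u/3)/(7*pi) - 9*sin(7*pi*u/3)/(49*pi**2) + 54*cos(7*pi*u/3)/(343*pi**3); evaluating from 0 to 3: ∫_{0}^{3} (u**2 - u) sin(7*pi*u/3) du = (18*(-3 + 49*pi**2)/(343*pi**3)) - (54/(343*pi**3)) = 18*(-6 + 49*pi**2)/(343*pi**3).
Hence b_7 = (2/3)·(18*(-6 + 49*pi**2)/(343*pi**3)) = 12*(-6 + 49*pi**2)/(343*pi**3).

12*(-6 + 49*pi**2)/(343*pi**3)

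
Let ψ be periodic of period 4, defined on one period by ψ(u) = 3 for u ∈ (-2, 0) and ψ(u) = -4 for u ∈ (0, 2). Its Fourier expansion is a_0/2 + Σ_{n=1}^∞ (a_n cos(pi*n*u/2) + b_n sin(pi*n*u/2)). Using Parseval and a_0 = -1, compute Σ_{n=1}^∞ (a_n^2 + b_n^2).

Parseval: a_0^2/2 + Σ_{n≥1} (a_n^2+b_n^2) = 1/2 ∫_{-2}^{2} ψ(u)^2 du = 25.
Subtract a_0^2/2 = 1/2: Σ (a_n^2+b_n^2) = 49/2.

49/2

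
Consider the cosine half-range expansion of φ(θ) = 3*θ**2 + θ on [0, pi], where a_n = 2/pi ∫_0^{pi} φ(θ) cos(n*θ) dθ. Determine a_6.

a_6 = 2/pi ∫_0^{pi} (3*θ**2 + θ) cos(6*θ) dθ.
Integrating by parts twice (tabular method), an antiderivative of (3*θ**2 + θ) cos(6*θ) is θ**2*sin(6*θ)/2 + θ*sin(6*θ)/6 + θ*cos(6*θ)/6 - sin(6*θ)/36 + cos(6*θ)/36; evaluating from 0 to pi: ∫_{0}^{pi} (3*θ**2 + θ) cos(6*θ) dθ = (1/36 + pi/6) - (1/36) = pi/6.
Hence a_6 = (2/pi)·(pi/6) = 1/3.

1/3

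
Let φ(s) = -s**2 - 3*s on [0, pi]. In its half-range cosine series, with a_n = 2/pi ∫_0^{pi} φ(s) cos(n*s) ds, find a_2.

-1

a_2 = 2/pi ∫_0^{pi} (-s**2 - 3*s) cos(2*s) ds.
Integrating by parts twice (tabular method), an antiderivative of (-s**2 - 3*s) cos(2*s) is -s**2*sin(2*s)/2 - 3*s*sin(2*s)/2 - s*cos(2*s)/2 + sin(2*s)/4 - 3*cos(2*s)/4; evaluating from 0 to pi: ∫_{0}^{pi} (-s**2 - 3*s) cos(2*s) ds = (-pi/2 - 3/4) - (-3/4) = -pi/2.
Hence a_2 = (2/pi)·(-pi/2) = -1.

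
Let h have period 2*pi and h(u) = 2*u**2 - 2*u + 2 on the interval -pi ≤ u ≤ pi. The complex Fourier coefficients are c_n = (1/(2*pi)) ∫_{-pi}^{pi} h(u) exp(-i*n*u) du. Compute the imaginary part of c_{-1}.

Since h is real-valued, Im(c_{-1}) = -(1/(2*pi)) ∫_{-pi}^{pi} h(u) sin(-u) du = b_{1}/2.
Integrating by parts twice (tabular method), an antiderivative of (2*u**2 - 2*u + 2) sin(-u) is 2*u**2*cos(u) - 4*u*sin(u) - 2*u*cos(u) + 2*sin(u) - 2*cos(u); evaluating from -pi to pi: ∫_{-pi}^{pi} (2*u**2 - 2*u + 2) sin(-u) du = (-2*pi**2 + 2 + 2*pi) - (-2*pi**2 - 2*pi + 2) = 4*pi.
Hence Im(c_{-1}) = (-1/(2*pi))·(4*pi) = -2.

-2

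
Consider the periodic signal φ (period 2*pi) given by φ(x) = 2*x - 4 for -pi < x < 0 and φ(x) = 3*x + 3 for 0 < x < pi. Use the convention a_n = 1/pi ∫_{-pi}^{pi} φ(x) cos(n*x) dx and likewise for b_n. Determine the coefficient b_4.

-5/4

b_4 = 1/pi ∫_{-pi}^{pi} φ(x) sin(4*x) dx.
Split the integral at the breakpoints.
Integrating by parts (boundary term plus one more integral), an antiderivative of (2*x - 4) sin(4*x) is -x*cos(4*x)/2 + sin(4*x)/8 + cos(4*x); evaluating from -pi to 0: ∫_{-pi}^{0} (2*x - 4) sin(4*x) dx = (1) - (1 + pi/2) = -pi/2.
Integrating by parts (boundary term plus one more integral), an antiderivative of (3*x + 3) sin(4*x) is -3*x*cos(4*x)/4 + 3*sin(4*x)/16 - 3*cos(4*x)/4; evaluating from 0 to pi: ∫_{0}^{pi} (3*x + 3) sin(4*x) dx = (-3*pi/4 - 3/4) - (-3/4) = -3*pi/4.
Summing the pieces and multiplying by (1/pi) gives b_4 = -5/4.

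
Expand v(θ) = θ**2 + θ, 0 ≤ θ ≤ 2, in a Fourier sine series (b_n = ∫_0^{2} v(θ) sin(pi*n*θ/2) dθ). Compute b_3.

-32/(27*pi**3) + 4/pi

b_3 = ∫_0^{2} (θ**2 + θ) sin(3*pi*θ/2) dθ.
Integrating by parts twice (tabular method), an antiderivative of (θ**2 + θ) sin(3*pi*θ/2) is -2*θ**2*cos(3*pi*θ/2)/(3*pi) + 8*θ*sin(3*pi*θ/2)/(9*pi**2) - 2*θ*cos(3*pi*θ/2)/(3*pi) + 4*sin(3*pi*θ/2)/(9*pi**2) + 16*cos(3*pi*θ/2)/(27*pi**3); evaluating from 0 to 2: ∫_{0}^{2} (θ**2 + θ) sin(3*pi*θ/2) dθ = (-16/(27*pi**3) + 4/pi) - (16/(27*pi**3)) = -32/(27*pi**3) + 4/pi.
Hence b_3 = -32/(27*pi**3) + 4/pi.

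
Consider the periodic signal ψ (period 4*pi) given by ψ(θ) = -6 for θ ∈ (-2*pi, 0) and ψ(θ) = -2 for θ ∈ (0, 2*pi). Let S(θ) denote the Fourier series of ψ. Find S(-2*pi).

-4

θ = -2*pi differs from θ = 2*pi by -1 full period(s), and the series is 4*pi-periodic.
At θ = 2*pi the one-sided limits are ψ(2*pi^-) = -2 and ψ(2*pi^+) = -6.
By Dirichlet's theorem the series converges to their average, [(-2) + (-6)]/2 = -4.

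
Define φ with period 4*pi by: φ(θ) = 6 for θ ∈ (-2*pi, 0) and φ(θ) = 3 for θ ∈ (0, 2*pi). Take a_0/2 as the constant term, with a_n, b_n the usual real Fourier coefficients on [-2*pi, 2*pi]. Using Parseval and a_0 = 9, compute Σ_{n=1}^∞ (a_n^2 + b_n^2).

Parseval: a_0^2/2 + Σ_{n≥1} (a_n^2+b_n^2) = (1/(2*pi)) ∫_{-2*pi}^{2*pi} φ(θ)^2 dθ = 45.
Subtract a_0^2/2 = 81/2: Σ (a_n^2+b_n^2) = 9/2.

9/2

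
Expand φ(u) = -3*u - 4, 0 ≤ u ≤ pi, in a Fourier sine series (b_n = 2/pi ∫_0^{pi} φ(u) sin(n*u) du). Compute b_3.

b_3 = 2/pi ∫_0^{pi} (-3*u - 4) sin(3*u) du.
Integrating by parts (boundary term plus one more integral), an antiderivative of (-3*u - 4) sin(3*u) is u*cos(3*u) - sin(3*u)/3 + 4*cos(3*u)/3; evaluating from 0 to pi: ∫_{0}^{pi} (-3*u - 4) sin(3*u) du = (-pi - 4/3) - (4/3) = -pi - 8/3.
Hence b_3 = (2/pi)·(-pi - 8/3) = -2 - 16/(3*pi).

-2 - 16/(3*pi)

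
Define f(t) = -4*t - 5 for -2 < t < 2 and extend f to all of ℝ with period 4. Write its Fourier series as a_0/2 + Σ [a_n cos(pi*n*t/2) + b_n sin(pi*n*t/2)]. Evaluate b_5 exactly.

-16/(5*pi)

b_5 = 1/2 ∫_{-2}^{2} f(t) sin(5*pi*t/2) dt.
Integrating by parts (boundary term plus one more integral), an antiderivative of (-4*t - 5) sin(5*pi*t/2) is 8*t*cos(5*pi*t/2)/(5*pi) - 16*sin(5*pi*t/2)/(25*pi**2) + 2*cos(5*pi*t/2)/pi; evaluating from -2 to 2: ∫_{-2}^{2} (-4*t - 5) sin(5*pi*t/2) dt = (-26/(5*pi)) - (6/(5*pi)) = -32/(5*pi).
Hence b_5 = (1/2)·(-32/(5*pi)) = -16/(5*pi).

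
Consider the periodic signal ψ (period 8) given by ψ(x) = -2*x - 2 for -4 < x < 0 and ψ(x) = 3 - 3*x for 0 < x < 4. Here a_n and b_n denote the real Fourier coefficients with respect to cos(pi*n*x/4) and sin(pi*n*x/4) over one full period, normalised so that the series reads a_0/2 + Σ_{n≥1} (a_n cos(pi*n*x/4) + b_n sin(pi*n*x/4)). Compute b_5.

b_5 = 1/4 ∫_{-4}^{4} ψ(x) sin(5*pi*x/4) dx.
Split the integral at the breakpoints.
Integrating by parts (boundary term plus one more integral), an antiderivative of (-2*x - 2) sin(5*pi*x/4) is 8*x*cos(5*pi*x/4)/(5*pi) - 32*sin(5*pi*x/4)/(25*pi**2) + 8*cos(5*pi*x/4)/(5*pi); evaluating from -4 to 0: ∫_{-4}^{0} (-2*x - 2) sin(5*pi*x/4) dx = (8/(5*pi)) - (24/(5*pi)) = -16/(5*pi).
Integrating by parts (boundary term plus one more integral), an antiderivative of (3 - 3*x) sin(5*pi*x/4) is 12*x*cos(5*pi*x/4)/(5*pi) - 48*sin(5*pi*x/4)/(25*pi**2) - 12*cos(5*pi*x/4)/(5*pi); evaluating from 0 to 4: ∫_{0}^{4} (3 - 3*x) sin(5*pi*x/4) dx = (-36/(5*pi)) - (-12/(5*pi)) = -24/(5*pi).
Summing the pieces and multiplying by (1/4) gives b_5 = -2/pi.

-2/pi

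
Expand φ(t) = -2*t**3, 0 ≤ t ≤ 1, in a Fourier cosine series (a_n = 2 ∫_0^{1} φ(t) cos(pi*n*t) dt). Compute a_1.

a_1 = 2 ∫_0^{1} (-2*t**3) cos(pi*t) dt.
Integrating by parts three times (tabular method), an antiderivative of (-2*t**3) cos(pi*t) is -2*t**3*sin(pi*t)/pi - 6*t**2*cos(pi*t)/pi**2 + 12*t*sin(pi*t)/pi**3 + 12*cos(pi*t)/pi**4; evaluating from 0 to 1: ∫_{0}^{1} (-2*t**3) cos(pi*t) dt = (6*(-2 + pi**2)/pi**4) - (12/pi**4) = 6*(-4 + pi**2)/pi**4.
Hence a_1 = 2·(6*(-4 + pi**2)/pi**4) = 12*(-4 + pi**2)/pi**4.

12*(-4 + pi**2)/pi**4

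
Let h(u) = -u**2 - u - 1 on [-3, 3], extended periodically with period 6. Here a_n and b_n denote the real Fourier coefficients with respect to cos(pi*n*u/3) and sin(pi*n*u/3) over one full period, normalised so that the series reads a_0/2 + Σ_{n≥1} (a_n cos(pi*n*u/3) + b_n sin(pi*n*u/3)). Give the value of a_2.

a_2 = 1/3 ∫_{-3}^{3} h(u) cos(2*pi*u/3) du.
Integrating by parts twice (tabular method), an antiderivative of (-u**2 - u - 1) cos(2*pi*u/3) is -3*u**2*sin(2*pi*u/3)/(2*pi) - 3*u*sin(2*pi*u/3)/(2*pi) - 9*u*cos(2*pi*u/3)/(2*pi**2) - 3*sin(2*pi*u/3)/(2*pi) + 27*sin(2*pi*u/3)/(4*pi**3) - 9*cos(2*pi*u/3)/(4*pi**2); evaluating from -3 to 3: ∫_{-3}^{3} (-u**2 - u - 1) cos(2*pi*u/3) du = (-63/(4*pi**2)) - (45/(4*pi**2)) = -27/pi**2.
Hence a_2 = (1/3)·(-27/pi**2) = -9/pi**2.

-9/pi**2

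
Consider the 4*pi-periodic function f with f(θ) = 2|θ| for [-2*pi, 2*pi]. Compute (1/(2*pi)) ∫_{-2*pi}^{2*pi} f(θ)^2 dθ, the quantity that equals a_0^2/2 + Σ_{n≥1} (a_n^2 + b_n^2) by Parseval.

32*pi**2/3

(1/(2*pi)) ∫_{-2*pi}^{2*pi} f(θ)^2 dθ = (1/(2*pi)) · (64*pi**3/3) = 32*pi**2/3.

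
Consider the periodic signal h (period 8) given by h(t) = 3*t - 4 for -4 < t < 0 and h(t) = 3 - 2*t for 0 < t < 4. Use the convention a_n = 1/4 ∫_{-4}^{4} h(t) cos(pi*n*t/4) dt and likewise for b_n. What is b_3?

6/pi

b_3 = 1/4 ∫_{-4}^{4} h(t) sin(3*pi*t/4) dt.
Split the integral at the breakpoints.
Integrating by parts (boundary term plus one more integral), an antiderivative of (3*t - 4) sin(3*pi*t/4) is -4*t*cos(3*pi*t/4)/pi + 16*sin(3*pi*t/4)/(3*pi**2) + 16*cos(3*pi*t/4)/(3*pi); evaluating from -4 to 0: ∫_{-4}^{0} (3*t - 4) sin(3*pi*t/4) dt = (16/(3*pi)) - (-64/(3*pi)) = 80/(3*pi).
Integrating by parts (boundary term plus one more integral), an antiderivative of (3 - 2*t) sin(3*pi*t/4) is 8*t*cos(3*pi*t/4)/(3*pi) - 32*sin(3*pi*t/4)/(9*pi**2) - 4*cos(3*pi*t/4)/pi; evaluating from 0 to 4: ∫_{0}^{4} (3 - 2*t) sin(3*pi*t/4) dt = (-20/(3*pi)) - (-4/pi) = -8/(3*pi).
Summing the pieces and multiplying by (1/4) gives b_3 = 6/pi.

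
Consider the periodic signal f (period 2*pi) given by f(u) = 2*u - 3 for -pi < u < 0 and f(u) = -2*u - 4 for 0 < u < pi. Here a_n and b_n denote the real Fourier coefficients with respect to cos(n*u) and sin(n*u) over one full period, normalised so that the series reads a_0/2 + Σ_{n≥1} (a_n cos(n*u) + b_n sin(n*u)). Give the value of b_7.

-2/(7*pi)

b_7 = 1/pi ∫_{-pi}^{pi} f(u) sin(7*u) du.
Split the integral at the breakpoints.
Integrating by parts (boundary term plus one more integral), an antiderivative of (2*u - 3) sin(7*u) is -2*u*cos(7*u)/7 + 2*sin(7*u)/49 + 3*cos(7*u)/7; evaluating from -pi to 0: ∫_{-pi}^{0} (2*u - 3) sin(7*u) du = (3/7) - (-2*pi/7 - 3/7) = 6/7 + 2*pi/7.
Integrating by parts (boundary term plus one more integral), an antiderivative of (-2*u - 4) sin(7*u) is 2*u*cos(7*u)/7 - 2*sin(7*u)/49 + 4*cos(7*u)/7; evaluating from 0 to pi: ∫_{0}^{pi} (-2*u - 4) sin(7*u) du = (-2*pi/7 - 4/7) - (4/7) = -8/7 - 2*pi/7.
Summing the pieces and multiplying by (1/pi) gives b_7 = -2/(7*pi).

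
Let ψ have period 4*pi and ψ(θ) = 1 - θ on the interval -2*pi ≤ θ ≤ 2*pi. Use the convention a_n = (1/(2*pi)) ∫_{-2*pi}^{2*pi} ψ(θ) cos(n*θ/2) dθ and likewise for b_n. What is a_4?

0

a_4 = (1/(2*pi)) ∫_{-2*pi}^{2*pi} ψ(θ) cos(2*θ) dθ.
Integrating by parts (boundary term plus one more integral), an antiderivative of (1 - θ) cos(2*θ) is -θ*sin(2*θ)/2 + sin(2*θ)/2 - cos(2*θ)/4; evaluating from -2*pi to 2*pi: ∫_{-2*pi}^{2*pi} (1 - θ) cos(2*θ) dθ = (-1/4) - (-1/4) = 0.
Hence a_4 = (1/(2*pi))·(0) = 0.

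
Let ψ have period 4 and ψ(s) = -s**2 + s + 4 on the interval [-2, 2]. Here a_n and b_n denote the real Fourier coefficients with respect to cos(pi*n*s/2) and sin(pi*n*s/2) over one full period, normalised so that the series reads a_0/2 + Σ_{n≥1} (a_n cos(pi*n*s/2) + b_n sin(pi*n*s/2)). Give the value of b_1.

b_1 = 1/2 ∫_{-2}^{2} ψ(s) sin(pi*s/2) ds.
Integrating by parts twice (tabular method), an antiderivative of (-s**2 + s + 4) sin(pi*s/2) is 2*s**2*cos(pi*s/2)/pi - 8*s*sin(pi*s/2)/pi**2 - 2*s*cos(pi*s/2)/pi + 4*sin(pi*s/2)/pi**2 - 8*cos(pi*s/2)/pi - 16*cos(pi*s/2)/pi**3; evaluating from -2 to 2: ∫_{-2}^{2} (-s**2 + s + 4) sin(pi*s/2) ds = (16/pi**3 + 4/pi) - (-4/pi + 16/pi**3) = 8/pi.
Hence b_1 = (1/2)·(8/pi) = 4/pi.

4/pi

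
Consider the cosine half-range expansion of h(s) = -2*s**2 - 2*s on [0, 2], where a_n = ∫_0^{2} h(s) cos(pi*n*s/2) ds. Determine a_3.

a_3 = ∫_0^{2} (-2*s**2 - 2*s) cos(3*pi*s/2) ds.
Integrating by parts twice (tabular method), an antiderivative of (-2*s**2 - 2*s) cos(3*pi*s/2) is -4*s**2*sin(3*pi*s/2)/(3*pi) - 4*s*sin(3*pi*s/2)/(3*pi) - 16*s*cos(3*pi*s/2)/(9*pi**2) + 32*sin(3*pi*s/2)/(27*pi**3) - 8*cos(3*pi*s/2)/(9*pi**2); evaluating from 0 to 2: ∫_{0}^{2} (-2*s**2 - 2*s) cos(3*pi*s/2) ds = (40/(9*pi**2)) - (-8/(9*pi**2)) = 16/(3*pi**2).
Hence a_3 = 16/(3*pi**2).

16/(3*pi**2)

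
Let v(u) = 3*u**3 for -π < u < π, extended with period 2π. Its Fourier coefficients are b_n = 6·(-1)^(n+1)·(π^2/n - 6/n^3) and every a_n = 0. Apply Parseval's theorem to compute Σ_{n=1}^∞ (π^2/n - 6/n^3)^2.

Parseval: Σ b_n^2 = (1/π) ∫_{-π}^{π} v(u)^2 du = 18*pi**6/7.
b_n^2 = 36·(π^2/n - 6/n^3)^2, so the sum equals (18*pi**6/7)/36 = pi**6/14.

pi**6/14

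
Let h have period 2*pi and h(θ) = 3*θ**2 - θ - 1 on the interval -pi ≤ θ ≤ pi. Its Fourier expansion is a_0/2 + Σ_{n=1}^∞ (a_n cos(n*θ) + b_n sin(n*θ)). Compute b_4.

b_4 = 1/pi ∫_{-pi}^{pi} h(θ) sin(4*θ) dθ.
Integrating by parts twice (tabular method), an antiderivative of (3*θ**2 - θ - 1) sin(4*θ) is -3*θ**2*cos(4*θ)/4 + 3*θ*sin(4*θ)/8 + θ*cos(4*θ)/4 - sin(4*θ)/16 + 11*cos(4*θ)/32; evaluating from -pi to pi: ∫_{-pi}^{pi} (3*θ**2 - θ - 1) sin(4*θ) dθ = (-3*pi**2/4 + 11/32 + pi/4) - (-3*pi**2/4 - pi/4 + 11/32) = pi/2.
Hence b_4 = (1/pi)·(pi/2) = 1/2.

1/2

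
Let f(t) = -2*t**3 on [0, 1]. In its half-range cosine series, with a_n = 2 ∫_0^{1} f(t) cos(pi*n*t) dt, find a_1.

a_1 = 2 ∫_0^{1} (-2*t**3) cos(pi*t) dt.
Integrating by parts three times (tabular method), an antiderivative of (-2*t**3) cos(pi*t) is -2*t**3*sin(pi*t)/pi - 6*t**2*cos(pi*t)/pi**2 + 12*t*sin(pi*t)/pi**3 + 12*cos(pi*t)/pi**4; evaluating from 0 to 1: ∫_{0}^{1} (-2*t**3) cos(pi*t) dt = (6*(-2 + pi**2)/pi**4) - (12/pi**4) = 6*(-4 + pi**2)/pi**4.
Hence a_1 = 2·(6*(-4 + pi**2)/pi**4) = 12*(-4 + pi**2)/pi**4.

12*(-4 + pi**2)/pi**4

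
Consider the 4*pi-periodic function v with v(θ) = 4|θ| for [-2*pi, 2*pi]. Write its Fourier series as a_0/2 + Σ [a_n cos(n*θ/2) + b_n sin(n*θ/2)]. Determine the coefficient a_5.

-32/(25*pi)

a_5 = (1/(2*pi)) ∫_{-2*pi}^{2*pi} v(θ) cos(5*θ/2) dθ.
v is even and cos(5*θ/2) is even, so the integrand is even and a_5 = 1/pi ∫_0^{2*pi} v(θ) cos(5*θ/2) dθ.
Integrating by parts (boundary term plus one more integral), an antiderivative of (4*θ) cos(5*θ/2) is 8*θ*sin(5*θ/2)/5 + 16*cos(5*θ/2)/25; evaluating from 0 to 2*pi: ∫_{0}^{2*pi} (4*θ) cos(5*θ/2) dθ = (-16/25) - (16/25) = -32/25.
Hence a_5 = (1/pi)·(-32/25) = -32/(25*pi).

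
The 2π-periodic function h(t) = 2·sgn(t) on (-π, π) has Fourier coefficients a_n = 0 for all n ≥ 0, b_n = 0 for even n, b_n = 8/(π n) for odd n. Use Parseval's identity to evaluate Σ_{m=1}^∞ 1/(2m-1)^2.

pi**2/8

Parseval: Σ b_n^2 = (1/π) ∫_{-π}^{π} h(t)^2 dt = 8.
Only odd n contribute, with b_n^2 = 64/(π^2 n^2), so Σ_{m≥1} 1/(2m-1)^2 = π^2·(8)/64 = pi**2/8.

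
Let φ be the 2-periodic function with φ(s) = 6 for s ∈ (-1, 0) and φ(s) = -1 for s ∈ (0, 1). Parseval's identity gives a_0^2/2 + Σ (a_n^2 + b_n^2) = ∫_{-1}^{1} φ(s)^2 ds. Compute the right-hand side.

∫_{-1}^{1} φ(s)^2 ds = 37.

37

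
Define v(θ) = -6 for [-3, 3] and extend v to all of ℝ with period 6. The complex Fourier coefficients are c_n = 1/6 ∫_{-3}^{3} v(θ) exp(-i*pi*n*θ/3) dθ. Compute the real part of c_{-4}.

Since v is real-valued, Re(c_{-4}) = 1/6 ∫_{-3}^{3} v(θ) cos(-4*pi*θ/3) dθ = a_{4}/2.
v is even and cos(-4*pi*θ/3) is even, so the integrand is even: ∫_{-3}^{3} v(θ) cos(-4*pi*θ/3) dθ = 2∫_0^{3} v(θ) cos(-4*pi*θ/3) dθ.
Directly, an antiderivative of (-6) cos(-4*pi*θ/3) is -9*sin(4*pi*θ/3)/(2*pi); evaluating from 0 to 3: ∫_{0}^{3} (-6) cos(-4*pi*θ/3) dθ = (0) - (0) = 0.
So ∫_{-3}^{3} v(θ) cos(-4*pi*θ/3) dθ = 0.
Hence Re(c_{-4}) = (1/6)·(0) = 0.

0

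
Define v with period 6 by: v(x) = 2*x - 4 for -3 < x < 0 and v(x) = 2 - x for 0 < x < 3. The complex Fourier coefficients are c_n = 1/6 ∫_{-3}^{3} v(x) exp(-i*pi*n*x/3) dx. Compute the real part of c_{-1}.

Since v is real-valued, Re(c_{-1}) = 1/6 ∫_{-3}^{3} v(x) cos(-pi*x/3) dx = a_{1}/2.
Split the integral at the breakpoints.
Integrating by parts (boundary term plus one more integral), an antiderivative of (2*x - 4) cos(-pi*x/3) is 6*x*sin(pi*x/3)/pi - 12*sin(pi*x/3)/pi + 18*cos(pi*x/3)/pi**2; evaluating from -3 to 0: ∫_{-3}^{0} (2*x - 4) cos(-pi*x/3) dx = (18/pi**2) - (-18/pi**2) = 36/pi**2.
Integrating by parts (boundary term plus one more integral), an antiderivative of (2 - x) cos(-pi*x/3) is -3*x*sin(pi*x/3)/pi + 6*sin(pi*x/3)/pi - 9*cos(pi*x/3)/pi**2; evaluating from 0 to 3: ∫_{0}^{3} (2 - x) cos(-pi*x/3) dx = (9/pi**2) - (-9/pi**2) = 18/pi**2.
So ∫_{-3}^{3} v(x) cos(-pi*x/3) dx = 54/pi**2.
Hence Re(c_{-1}) = (1/6)·(54/pi**2) = 9/pi**2.

9/pi**2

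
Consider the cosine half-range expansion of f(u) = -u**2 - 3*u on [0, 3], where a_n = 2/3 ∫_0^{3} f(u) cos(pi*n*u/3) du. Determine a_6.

-1/pi**2

a_6 = 2/3 ∫_0^{3} (-u**2 - 3*u) cos(2*pi*u) du.
Integrating by parts twice (tabular method), an antiderivative of (-u**2 - 3*u) cos(2*pi*u) is -u**2*sin(2*pi*u)/(2*pi) - 3*u*sin(2*pi*u)/(2*pi) - u*cos(2*pi*u)/(2*pi**2) + sin(2*pi*u)/(4*pi**3) - 3*cos(2*pi*u)/(4*pi**2); evaluating from 0 to 3: ∫_{0}^{3} (-u**2 - 3*u) cos(2*pi*u) du = (-9/(4*pi**2)) - (-3/(4*pi**2)) = -3/(2*pi**2).
Hence a_6 = (2/3)·(-3/(2*pi**2)) = -1/pi**2.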